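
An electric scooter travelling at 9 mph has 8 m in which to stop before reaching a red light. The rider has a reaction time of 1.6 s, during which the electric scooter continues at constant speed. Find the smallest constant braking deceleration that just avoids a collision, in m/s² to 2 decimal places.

9 mph × 0.44704 = 4.0234 m/s.
Distance covered during reaction = 4.0234 × 1.6 = 6.437 m.
Distance available for braking: 8 − 6.437 = 1.563 m.
v² = 2a·d ⇒ a = v²/(2d) = 4.0234² / (2 × 1.563) = 16.188 / 3.126 = 5.1785 m/s².

Required deceleration ≈ 5.18 m/s²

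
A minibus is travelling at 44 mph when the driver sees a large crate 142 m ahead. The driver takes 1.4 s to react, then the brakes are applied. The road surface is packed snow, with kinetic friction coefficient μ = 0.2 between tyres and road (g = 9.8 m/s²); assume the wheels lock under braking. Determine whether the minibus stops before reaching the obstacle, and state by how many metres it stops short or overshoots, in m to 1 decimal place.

Yes — it stops 15.8 m short of the obstacle

44 mph × 0.44704 = 19.6698 m/s.
a = μg = 0.2 × 9.8 = 1.960 m/s².
Reaction distance = 19.6698 × 1.4 = 27.538 m.
Braking distance = v²/(2a) = 386.901 / 3.920 = 98.699 m.
Total stopping distance = 27.538 + 98.699 = 126.237 m, vs 142 m available — it stops with 142 − 126.237 = 15.763 m to spare.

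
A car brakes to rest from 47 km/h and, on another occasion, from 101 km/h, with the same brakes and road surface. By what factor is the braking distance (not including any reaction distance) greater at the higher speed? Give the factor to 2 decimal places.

Factor ≈ 4.62

Braking distance d = v²/(2a), so with a fixed, d ∝ v².
Factor = (101/47)² = 2.1489² = 4.6178.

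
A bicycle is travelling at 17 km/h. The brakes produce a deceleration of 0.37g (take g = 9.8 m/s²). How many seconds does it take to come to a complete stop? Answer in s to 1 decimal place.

17 km/h ÷ 3.6 = 4.7222 m/s.
a = 0.37 × 9.8 = 3.626 m/s².
Braking time = v/a = 4.7222 / 3.626 = 1.302 s.

Braking time ≈ 1.3 s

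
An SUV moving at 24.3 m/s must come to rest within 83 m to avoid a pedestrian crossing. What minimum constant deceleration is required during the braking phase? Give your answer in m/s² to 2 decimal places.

Required deceleration ≈ 3.56 m/s²

v² = 2a·d ⇒ a = v²/(2d) = 24.3000² / (2 × 83.000) = 590.490 / 166.000 = 3.5572 m/s².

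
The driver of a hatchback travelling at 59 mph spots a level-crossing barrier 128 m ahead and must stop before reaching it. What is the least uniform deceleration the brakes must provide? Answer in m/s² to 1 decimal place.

Required deceleration ≈ 2.7 m/s²

59 mph × 0.44704 = 26.3754 m/s.
v² = 2a·d ⇒ a = v²/(2d) = 26.3754² / (2 × 128.000) = 695.662 / 256.000 = 2.7174 m/s².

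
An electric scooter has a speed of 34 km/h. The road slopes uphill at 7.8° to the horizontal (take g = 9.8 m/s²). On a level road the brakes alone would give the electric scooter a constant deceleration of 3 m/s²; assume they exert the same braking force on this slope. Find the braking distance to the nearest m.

Braking distance ≈ 10 m

34 km/h ÷ 3.6 = 9.4444 m/s.
Gravity along the uphill slope adds to the braking deceleration: a_eff = 3.000 + 9.8·sin 7.8° = 3.000 + 1.330 = 4.330 m/s².
Braking distance = v²/(2a) = 9.4444² / (2 × 4.330) = 89.197 / 8.660 = 10.300 m.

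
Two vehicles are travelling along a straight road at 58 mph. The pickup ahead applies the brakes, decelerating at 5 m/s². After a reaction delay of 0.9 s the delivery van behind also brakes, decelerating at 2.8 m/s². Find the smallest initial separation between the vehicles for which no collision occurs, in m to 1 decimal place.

58 mph × 0.44704 = 25.9283 m/s.
Leader travels v²/(2a_L) = 672.277 / 10.000 = 67.228 m before stopping.
Follower covers v·t_r = 25.9283 × 0.9 = 23.335 m while reacting, then v²/(2a_F) = 672.277 / 5.600 = 120.049 m while braking, for a total of 23.335 + 120.049 = 143.384 m.
Since a_F ≤ a_L and the follower starts braking later, the follower is never slower than the leader, so the closest approach is when both have stopped.
Minimum gap = 143.384 − 67.228 = 76.156 m.

Minimum gap ≈ 76.2 m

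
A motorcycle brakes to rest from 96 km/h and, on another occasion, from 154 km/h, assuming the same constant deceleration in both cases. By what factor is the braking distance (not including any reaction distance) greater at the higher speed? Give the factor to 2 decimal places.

Factor ≈ 2.57

Braking distance d = v²/(2a), so with a fixed, d ∝ v².
Factor = (154/96)² = 1.6042² = 2.5735.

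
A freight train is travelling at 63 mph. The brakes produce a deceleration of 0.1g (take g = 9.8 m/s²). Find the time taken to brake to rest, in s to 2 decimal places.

63 mph × 0.44704 = 28.1635 m/s.
a = 0.1 × 9.8 = 0.980 m/s².
Braking time = v/a = 28.1635 / 0.980 = 28.738 s.

Braking time ≈ 28.74 s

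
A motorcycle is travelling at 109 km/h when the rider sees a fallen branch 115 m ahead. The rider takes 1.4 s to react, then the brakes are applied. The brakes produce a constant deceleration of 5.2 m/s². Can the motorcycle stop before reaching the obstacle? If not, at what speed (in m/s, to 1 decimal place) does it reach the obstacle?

No — it strikes the obstacle at 12.7 m/s

109 km/h ÷ 3.6 = 30.2778 m/s.
Reaction distance = 30.2778 × 1.4 = 42.389 m.
Braking distance needed to stop: v²/(2a) = 916.745 / 10.400 = 88.149 m, so total needed = 42.389 + 88.149 = 130.538 m > 115 m — it cannot stop.
Distance remaining when braking begins: 115 − 42.389 = 72.611 m.
v² = v₀² − 2a·d = 916.745 − 2 × 5.200 × 72.611 = 161.591 m²/s².
v = √161.591 = 12.712 m/s.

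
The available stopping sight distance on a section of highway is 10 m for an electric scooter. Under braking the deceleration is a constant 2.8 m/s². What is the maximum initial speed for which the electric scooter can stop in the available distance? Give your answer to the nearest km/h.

v²/(2a) = d ⇒ v = √(2 × 2.800 × 10) = √56.00 = 7.4833 m/s.
7.4833 m/s × 3.6 = 26.940 km/h.

Maximum speed ≈ 27 km/h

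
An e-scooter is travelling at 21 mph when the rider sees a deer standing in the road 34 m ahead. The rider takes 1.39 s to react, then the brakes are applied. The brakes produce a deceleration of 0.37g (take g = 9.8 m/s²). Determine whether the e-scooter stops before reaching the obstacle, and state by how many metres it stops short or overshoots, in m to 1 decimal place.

Yes — it stops 8.8 m short of the obstacle

21 mph × 0.44704 = 9.3878 m/s.
a = 0.37 × 9.8 = 3.626 m/s².
Reaction distance = 9.3878 × 1.39 = 13.049 m.
Braking distance = v²/(2a) = 88.131 / 7.252 = 12.153 m.
Total stopping distance = 13.049 + 12.153 = 25.202 m, vs 34 m available — it stops with 34 − 25.202 = 8.798 m to spare.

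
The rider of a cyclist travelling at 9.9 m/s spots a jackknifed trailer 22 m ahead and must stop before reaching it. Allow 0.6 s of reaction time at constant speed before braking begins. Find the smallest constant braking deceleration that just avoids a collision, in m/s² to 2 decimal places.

Required deceleration ≈ 3.05 m/s²

Distance covered during reaction = 9.9000 × 0.6 = 5.940 m.
Distance available for braking: 22 − 5.940 = 16.060 m.
v² = 2a·d ⇒ a = v²/(2d) = 9.9000² / (2 × 16.060) = 98.010 / 32.120 = 3.0514 m/s².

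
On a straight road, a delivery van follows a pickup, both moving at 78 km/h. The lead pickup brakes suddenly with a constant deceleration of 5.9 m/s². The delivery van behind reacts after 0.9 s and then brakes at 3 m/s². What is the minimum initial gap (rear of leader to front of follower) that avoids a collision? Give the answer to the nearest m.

Minimum gap ≈ 58 m

78 km/h ÷ 3.6 = 21.6667 m/s.
Leader travels v²/(2a_L) = 469.446 / 11.800 = 39.784 m before stopping.
Follower covers v·t_r = 21.6667 × 0.9 = 19.500 m while reacting, then v²/(2a_F) = 469.446 / 6.000 = 78.241 m while braking, for a total of 19.500 + 78.241 = 97.741 m.
Since a_F ≤ a_L and the follower starts braking later, the follower is never slower than the leader, so the closest approach is when both have stopped.
Minimum gap = 97.741 − 39.784 = 57.957 m.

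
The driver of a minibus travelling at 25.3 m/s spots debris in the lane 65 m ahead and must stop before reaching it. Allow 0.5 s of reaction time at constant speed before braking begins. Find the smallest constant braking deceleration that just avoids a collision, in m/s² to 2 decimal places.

Required deceleration ≈ 6.11 m/s²

Distance covered during reaction = 25.3000 × 0.5 = 12.650 m.
Distance available for braking: 65 − 12.650 = 52.350 m.
v² = 2a·d ⇒ a = v²/(2d) = 25.3000² / (2 × 52.350) = 640.090 / 104.700 = 6.1136 m/s².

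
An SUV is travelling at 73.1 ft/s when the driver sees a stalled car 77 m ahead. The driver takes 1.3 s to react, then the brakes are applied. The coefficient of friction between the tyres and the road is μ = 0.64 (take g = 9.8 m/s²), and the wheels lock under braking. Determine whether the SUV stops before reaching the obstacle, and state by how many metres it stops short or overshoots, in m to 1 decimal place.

73.1 ft/s × 0.3048 = 22.2809 m/s.
a = μg = 0.64 × 9.8 = 6.272 m/s².
Reaction distance = 22.2809 × 1.3 = 28.965 m.
Braking distance = v²/(2a) = 496.439 / 12.544 = 39.576 m.
Total stopping distance = 28.965 + 39.576 = 68.541 m, vs 77 m available — it stops with 77 − 68.541 = 8.459 m to spare.

Yes — it stops 8.5 m short of the obstacle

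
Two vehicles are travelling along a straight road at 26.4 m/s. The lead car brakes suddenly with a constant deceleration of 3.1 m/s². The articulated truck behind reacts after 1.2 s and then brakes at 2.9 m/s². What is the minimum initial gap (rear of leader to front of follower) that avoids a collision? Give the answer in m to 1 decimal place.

Minimum gap ≈ 39.4 m

Leader travels v²/(2a_L) = 696.960 / 6.200 = 112.413 m before stopping.
Follower covers v·t_r = 26.4000 × 1.2 = 31.680 m while reacting, then v²/(2a_F) = 696.960 / 5.800 = 120.166 m while braking, for a total of 31.680 + 120.166 = 151.846 m.
Since a_F ≤ a_L and the follower starts braking later, the follower is never slower than the leader, so the closest approach is when both have stopped.
Minimum gap = 151.846 − 112.413 = 39.433 m.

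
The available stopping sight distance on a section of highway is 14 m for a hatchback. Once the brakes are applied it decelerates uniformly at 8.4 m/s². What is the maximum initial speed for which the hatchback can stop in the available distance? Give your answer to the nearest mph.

Maximum speed ≈ 34 mph

v²/(2a) = d ⇒ v = √(2 × 8.400 × 14) = √235.20 = 15.3362 m/s.
15.3362 m/s ÷ 0.44704 = 34.306 mph.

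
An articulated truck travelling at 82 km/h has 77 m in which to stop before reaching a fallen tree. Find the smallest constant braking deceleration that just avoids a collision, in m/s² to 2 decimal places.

82 km/h ÷ 3.6 = 22.7778 m/s.
v² = 2a·d ⇒ a = v²/(2d) = 22.7778² / (2 × 77.000) = 518.828 / 154.000 = 3.3690 m/s².

Required deceleration ≈ 3.37 m/s²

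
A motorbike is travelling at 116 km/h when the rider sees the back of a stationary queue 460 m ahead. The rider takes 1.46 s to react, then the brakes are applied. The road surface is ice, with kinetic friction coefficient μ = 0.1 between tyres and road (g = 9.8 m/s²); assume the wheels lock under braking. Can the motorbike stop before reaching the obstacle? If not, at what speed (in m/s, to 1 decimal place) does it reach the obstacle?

116 km/h ÷ 3.6 = 32.2222 m/s.
a = μg = 0.1 × 9.8 = 0.980 m/s².
Reaction distance = 32.2222 × 1.46 = 47.044 m.
Braking distance needed to stop: v²/(2a) = 1038.270 / 1.960 = 529.730 m, so total needed = 47.044 + 529.730 = 576.774 m > 460 m — it cannot stop.
Distance remaining when braking begins: 460 − 47.044 = 412.956 m.
v² = v₀² − 2a·d = 1038.270 − 2 × 0.980 × 412.956 = 228.876 m²/s².
v = √228.876 = 15.129 m/s.

No — it strikes the obstacle at 15.1 m/s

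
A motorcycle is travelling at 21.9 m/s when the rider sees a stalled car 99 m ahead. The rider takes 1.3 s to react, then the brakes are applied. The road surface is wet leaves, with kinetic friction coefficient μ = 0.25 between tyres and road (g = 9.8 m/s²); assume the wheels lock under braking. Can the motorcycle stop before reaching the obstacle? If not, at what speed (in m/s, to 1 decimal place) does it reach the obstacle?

a = μg = 0.25 × 9.8 = 2.450 m/s².
Reaction distance = 21.9000 × 1.3 = 28.470 m.
Braking distance needed to stop: v²/(2a) = 479.610 / 4.900 = 97.880 m, so total needed = 28.470 + 97.880 = 126.350 m > 99 m — it cannot stop.
Distance remaining when braking begins: 99 − 28.470 = 70.530 m.
v² = v₀² − 2a·d = 479.610 − 2 × 2.450 × 70.530 = 134.013 m²/s².
v = √134.013 = 11.576 m/s.

No — it strikes the obstacle at 11.6 m/s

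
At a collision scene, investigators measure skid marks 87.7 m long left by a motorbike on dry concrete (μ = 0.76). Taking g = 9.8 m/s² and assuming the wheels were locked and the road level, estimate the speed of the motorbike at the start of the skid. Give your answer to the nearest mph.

Deceleration a = μg = 0.76 × 9.8 = 7.448 m/s².
v = √(2a·d) = √(2 × 7.448 × 87.7) = √1306.379 = 36.1439 m/s.
= 36.1439 ÷ 0.44704 = 80.852 mph.

Initial speed ≈ 81 mph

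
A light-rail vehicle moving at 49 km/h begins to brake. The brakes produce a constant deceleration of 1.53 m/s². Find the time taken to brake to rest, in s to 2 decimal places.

Braking time ≈ 8.90 s

49 km/h ÷ 3.6 = 13.6111 m/s.
Braking time = v/a = 13.6111 / 1.530 = 8.896 s.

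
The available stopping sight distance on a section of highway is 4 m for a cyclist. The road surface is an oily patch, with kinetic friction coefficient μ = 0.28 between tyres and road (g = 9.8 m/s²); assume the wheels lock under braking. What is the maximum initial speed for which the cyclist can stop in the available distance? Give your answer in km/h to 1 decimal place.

Maximum speed ≈ 16.9 km/h

a = μg = 0.28 × 9.8 = 2.744 m/s².
v²/(2a) = d ⇒ v = √(2 × 2.744 × 4) = √21.95 = 4.6851 m/s.
4.6851 m/s × 3.6 = 16.866 km/h.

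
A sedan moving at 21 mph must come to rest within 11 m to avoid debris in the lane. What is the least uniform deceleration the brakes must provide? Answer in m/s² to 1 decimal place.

Required deceleration ≈ 4.0 m/s²

21 mph × 0.44704 = 9.3878 m/s.
v² = 2a·d ⇒ a = v²/(2d) = 9.3878² / (2 × 11.000) = 88.131 / 22.000 = 4.0060 m/s².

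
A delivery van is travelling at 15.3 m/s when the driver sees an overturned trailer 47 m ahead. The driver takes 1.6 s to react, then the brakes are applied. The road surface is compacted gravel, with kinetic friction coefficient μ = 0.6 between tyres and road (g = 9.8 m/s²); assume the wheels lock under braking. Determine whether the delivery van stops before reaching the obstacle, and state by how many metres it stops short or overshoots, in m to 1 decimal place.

a = μg = 0.6 × 9.8 = 5.880 m/s².
Reaction distance = 15.3000 × 1.6 = 24.480 m.
Braking distance = v²/(2a) = 234.090 / 11.760 = 19.906 m.
Total stopping distance = 24.480 + 19.906 = 44.386 m, vs 47 m available — it stops with 47 − 44.386 = 2.614 m to spare.

Yes — it stops 2.6 m short of the obstacle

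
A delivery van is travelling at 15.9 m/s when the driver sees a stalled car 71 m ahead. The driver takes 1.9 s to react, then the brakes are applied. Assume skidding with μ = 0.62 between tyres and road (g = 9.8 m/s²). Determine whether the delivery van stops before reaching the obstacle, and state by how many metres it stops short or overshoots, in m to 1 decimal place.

a = μg = 0.62 × 9.8 = 6.076 m/s².
Reaction distance = 15.9000 × 1.9 = 30.210 m.
Braking distance = v²/(2a) = 252.810 / 12.152 = 20.804 m.
Total stopping distance = 30.210 + 20.804 = 51.014 m, vs 71 m available — it stops with 71 − 51.014 = 19.986 m to spare.

Yes — it stops 20.0 m short of the obstacle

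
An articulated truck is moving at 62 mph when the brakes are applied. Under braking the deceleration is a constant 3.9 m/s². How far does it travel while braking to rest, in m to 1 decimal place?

62 mph × 0.44704 = 27.7165 m/s.
Braking distance = v²/(2a) = 27.7165² / (2 × 3.900) = 768.204 / 7.800 = 98.488 m.

Braking distance ≈ 98.5 m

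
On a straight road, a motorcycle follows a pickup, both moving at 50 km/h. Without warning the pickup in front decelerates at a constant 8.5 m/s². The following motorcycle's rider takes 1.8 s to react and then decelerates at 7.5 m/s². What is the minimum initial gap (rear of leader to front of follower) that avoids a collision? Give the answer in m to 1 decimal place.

Minimum gap ≈ 26.5 m

50 km/h ÷ 3.6 = 13.8889 m/s.
Leader travels v²/(2a_L) = 192.902 / 17.000 = 11.347 m before stopping.
Follower covers v·t_r = 13.8889 × 1.8 = 25.000 m while reacting, then v²/(2a_F) = 192.902 / 15.000 = 12.860 m while braking, for a total of 25.000 + 12.860 = 37.860 m.
Since a_F ≤ a_L and the follower starts braking later, the follower is never slower than the leader, so the closest approach is when both have stopped.
Minimum gap = 37.860 − 11.347 = 26.513 m.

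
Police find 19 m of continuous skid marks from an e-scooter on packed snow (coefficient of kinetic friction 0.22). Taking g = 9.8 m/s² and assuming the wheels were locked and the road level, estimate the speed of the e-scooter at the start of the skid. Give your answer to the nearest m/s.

Deceleration a = μg = 0.22 × 9.8 = 2.156 m/s².
v = √(2a·d) = √(2 × 2.156 × 19) = √81.928 = 9.0514 m/s.

Initial speed ≈ 9 m/s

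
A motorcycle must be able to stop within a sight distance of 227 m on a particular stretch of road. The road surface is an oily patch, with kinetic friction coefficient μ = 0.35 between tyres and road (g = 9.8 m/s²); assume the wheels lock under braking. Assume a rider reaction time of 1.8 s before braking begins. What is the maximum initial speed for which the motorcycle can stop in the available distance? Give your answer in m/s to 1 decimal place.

a = μg = 0.35 × 9.8 = 3.430 m/s².
Stopping distance: v·t_r + v²/(2a) = 227 with t_r = 1.8 s and a = 3.430 m/s².
So v² + 12.348 v − 1557.22 = 0.
Positive root: v = −a·t_r + √((a·t_r)² + 2a·d) = −6.174 + √(38.118 + 1557.22) = 33.7677 m/s.

Maximum speed ≈ 33.8 m/s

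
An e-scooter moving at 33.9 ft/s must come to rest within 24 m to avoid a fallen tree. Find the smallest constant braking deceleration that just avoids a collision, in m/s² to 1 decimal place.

Required deceleration ≈ 2.2 m/s²

33.9 ft/s × 0.3048 = 10.3327 m/s.
v² = 2a·d ⇒ a = v²/(2d) = 10.3327² / (2 × 24.000) = 106.765 / 48.000 = 2.2243 m/s².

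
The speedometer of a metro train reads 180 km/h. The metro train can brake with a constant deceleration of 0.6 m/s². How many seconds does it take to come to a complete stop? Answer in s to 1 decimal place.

180 km/h ÷ 3.6 = 50.0000 m/s.
Braking time = v/a = 50.0000 / 0.600 = 83.333 s.

Braking time ≈ 83.3 s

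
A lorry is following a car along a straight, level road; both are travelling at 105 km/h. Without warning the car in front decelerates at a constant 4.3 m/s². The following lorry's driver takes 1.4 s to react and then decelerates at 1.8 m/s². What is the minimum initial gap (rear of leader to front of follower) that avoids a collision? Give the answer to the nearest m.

Minimum gap ≈ 178 m

105 km/h ÷ 3.6 = 29.1667 m/s.
Leader travels v²/(2a_L) = 850.696 / 8.600 = 98.918 m before stopping.
Follower covers v·t_r = 29.1667 × 1.4 = 40.833 m while reacting, then v²/(2a_F) = 850.696 / 3.600 = 236.304 m while braking, for a total of 40.833 + 236.304 = 277.137 m.
Since a_F ≤ a_L and the follower starts braking later, the follower is never slower than the leader, so the closest approach is when both have stopped.
Minimum gap = 277.137 − 98.918 = 178.219 m.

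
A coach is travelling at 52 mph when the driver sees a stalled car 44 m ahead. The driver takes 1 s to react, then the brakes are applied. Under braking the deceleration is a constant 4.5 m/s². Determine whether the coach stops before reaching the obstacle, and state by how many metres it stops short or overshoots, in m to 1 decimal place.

52 mph × 0.44704 = 23.2461 m/s.
Reaction distance = 23.2461 × 1 = 23.246 m.
Braking distance = v²/(2a) = 540.381 / 9.000 = 60.042 m.
Total stopping distance = 23.246 + 60.042 = 83.288 m, vs 44 m available — it cannot stop in time and overshoots by 83.288 − 44 = 39.288 m.

No — it overshoots by 39.3 m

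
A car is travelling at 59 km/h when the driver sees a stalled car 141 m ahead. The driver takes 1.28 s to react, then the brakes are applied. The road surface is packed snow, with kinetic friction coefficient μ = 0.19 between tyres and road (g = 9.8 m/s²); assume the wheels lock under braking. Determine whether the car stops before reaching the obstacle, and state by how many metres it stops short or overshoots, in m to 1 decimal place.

Yes — it stops 47.9 m short of the obstacle

59 km/h ÷ 3.6 = 16.3889 m/s.
a = μg = 0.19 × 9.8 = 1.862 m/s².
Reaction distance = 16.3889 × 1.28 = 20.978 m.
Braking distance = v²/(2a) = 268.596 / 3.724 = 72.126 m.
Total stopping distance = 20.978 + 72.126 = 93.104 m, vs 141 m available — it stops with 141 − 93.104 = 47.896 m to spare.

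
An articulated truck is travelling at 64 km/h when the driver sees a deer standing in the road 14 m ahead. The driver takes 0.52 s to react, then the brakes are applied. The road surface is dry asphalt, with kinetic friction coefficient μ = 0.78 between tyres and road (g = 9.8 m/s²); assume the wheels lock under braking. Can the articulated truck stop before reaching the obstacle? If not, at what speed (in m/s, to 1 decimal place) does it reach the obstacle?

64 km/h ÷ 3.6 = 17.7778 m/s.
a = μg = 0.78 × 9.8 = 7.644 m/s².
Reaction distance = 17.7778 × 0.52 = 9.244 m.
Braking distance needed to stop: v²/(2a) = 316.050 / 15.288 = 20.673 m, so total needed = 9.244 + 20.673 = 29.917 m > 14 m — it cannot stop.
Distance remaining when braking begins: 14 − 9.244 = 4.756 m.
v² = v₀² − 2a·d = 316.050 − 2 × 7.644 × 4.756 = 243.340 m²/s².
v = √243.340 = 15.599 m/s.

No — it strikes the obstacle at 15.6 m/s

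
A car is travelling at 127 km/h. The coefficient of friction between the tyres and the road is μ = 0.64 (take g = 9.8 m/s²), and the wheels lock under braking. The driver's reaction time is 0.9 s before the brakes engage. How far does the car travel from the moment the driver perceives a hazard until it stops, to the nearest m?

Total stopping distance ≈ 131 m

127 km/h ÷ 3.6 = 35.2778 m/s.
a = μg = 0.64 × 9.8 = 6.272 m/s².
Reaction distance = v·t_r = 35.2778 × 0.9 = 31.750 m.
Braking distance = v²/(2a) = 35.2778² / (2 × 6.272) = 1244.523 / 12.544 = 99.213 m.
Total = 31.750 + 99.213 = 130.963 m.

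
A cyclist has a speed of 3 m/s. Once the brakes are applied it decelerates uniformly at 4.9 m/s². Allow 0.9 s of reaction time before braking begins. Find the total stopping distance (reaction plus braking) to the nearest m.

Total stopping distance ≈ 4 m

Reaction distance = v·t_r = 3.0000 × 0.9 = 2.700 m.
Braking distance = v²/(2a) = 3.0000² / (2 × 4.900) = 9.000 / 9.800 = 0.918 m.
Total = 2.700 + 0.918 = 3.618 m.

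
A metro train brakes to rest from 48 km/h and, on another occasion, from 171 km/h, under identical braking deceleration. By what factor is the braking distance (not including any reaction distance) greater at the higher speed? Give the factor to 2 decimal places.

Factor ≈ 12.69

Braking distance d = v²/(2a), so with a fixed, d ∝ v².
Factor = (171/48)² = 3.5625² = 12.6914.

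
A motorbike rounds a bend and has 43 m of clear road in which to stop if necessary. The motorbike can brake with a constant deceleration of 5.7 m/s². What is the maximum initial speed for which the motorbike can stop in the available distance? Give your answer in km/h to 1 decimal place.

Maximum speed ≈ 79.7 km/h

v²/(2a) = d ⇒ v = √(2 × 5.700 × 43) = √490.20 = 22.1405 m/s.
22.1405 m/s × 3.6 = 79.706 km/h.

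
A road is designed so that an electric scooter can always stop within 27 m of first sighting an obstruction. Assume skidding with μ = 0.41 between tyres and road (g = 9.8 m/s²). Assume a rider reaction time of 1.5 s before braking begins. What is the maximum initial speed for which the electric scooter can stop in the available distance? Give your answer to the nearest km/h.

a = μg = 0.41 × 9.8 = 4.018 m/s².
Stopping distance: v·t_r + v²/(2a) = 27 with t_r = 1.5 s and a = 4.018 m/s².
So v² + 12.054 v − 216.97 = 0.
Positive root: v = −a·t_r + √((a·t_r)² + 2a·d) = −6.027 + √(36.325 + 216.97) = 9.8882 m/s.
9.8882 m/s × 3.6 = 35.598 km/h.

Maximum speed ≈ 36 km/h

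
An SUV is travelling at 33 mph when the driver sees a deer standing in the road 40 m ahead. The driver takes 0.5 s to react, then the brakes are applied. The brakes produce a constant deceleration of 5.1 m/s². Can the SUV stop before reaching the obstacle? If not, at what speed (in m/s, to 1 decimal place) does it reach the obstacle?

Yes — it stops about 11.3 m short of the obstacle, so it never reaches it

33 mph × 0.44704 = 14.7523 m/s.
Reaction distance = 14.7523 × 0.5 = 7.376 m.
Braking distance = v²/(2a) = 217.630 / 10.200 = 21.336 m.
Total stopping distance = 7.376 + 21.336 = 28.712 m, vs 40 m available — it stops with 40 − 28.712 = 11.288 m to spare.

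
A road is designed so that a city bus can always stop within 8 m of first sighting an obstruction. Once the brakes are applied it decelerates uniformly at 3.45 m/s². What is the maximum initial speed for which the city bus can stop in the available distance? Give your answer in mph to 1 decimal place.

Maximum speed ≈ 16.6 mph

v²/(2a) = d ⇒ v = √(2 × 3.450 × 8) = √55.20 = 7.4297 m/s.
7.4297 m/s ÷ 0.44704 = 16.620 mph.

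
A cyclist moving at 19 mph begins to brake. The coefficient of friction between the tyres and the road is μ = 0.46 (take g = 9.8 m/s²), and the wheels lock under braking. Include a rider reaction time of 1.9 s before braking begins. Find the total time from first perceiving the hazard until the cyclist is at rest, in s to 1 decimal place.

19 mph × 0.44704 = 8.4938 m/s.
a = μg = 0.46 × 9.8 = 4.508 m/s².
Braking time = v/a = 8.4938 / 4.508 = 1.884 s.
Total = 1.9 + 1.884 = 3.784 s.

Total time ≈ 3.8 s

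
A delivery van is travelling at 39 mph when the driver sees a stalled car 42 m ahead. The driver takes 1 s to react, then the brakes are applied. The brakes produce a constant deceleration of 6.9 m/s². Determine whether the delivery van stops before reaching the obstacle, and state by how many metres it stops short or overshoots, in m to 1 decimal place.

Yes — it stops 2.5 m short of the obstacle

39 mph × 0.44704 = 17.4346 m/s.
Reaction distance = 17.4346 × 1 = 17.435 m.
Braking distance = v²/(2a) = 303.965 / 13.800 = 22.026 m.
Total stopping distance = 17.435 + 22.026 = 39.461 m, vs 42 m available — it stops with 42 − 39.461 = 2.539 m to spare.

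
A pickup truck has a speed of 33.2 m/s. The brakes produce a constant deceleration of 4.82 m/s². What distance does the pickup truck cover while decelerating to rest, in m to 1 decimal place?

Braking distance ≈ 114.3 m

Braking distance = v²/(2a) = 33.2000² / (2 × 4.820) = 1102.240 / 9.640 = 114.340 m.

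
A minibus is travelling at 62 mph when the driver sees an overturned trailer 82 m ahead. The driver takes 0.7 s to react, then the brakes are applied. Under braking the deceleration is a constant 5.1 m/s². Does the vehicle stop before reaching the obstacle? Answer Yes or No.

62 mph × 0.44704 = 27.7165 m/s.
Reaction distance = 27.7165 × 0.7 = 19.402 m.
Braking distance = v²/(2a) = 768.204 / 10.200 = 75.314 m.
Total stopping distance = 19.402 + 75.314 = 94.716 m, vs 82 m available — it cannot stop in time and overshoots by 94.716 − 82 = 12.716 m.

No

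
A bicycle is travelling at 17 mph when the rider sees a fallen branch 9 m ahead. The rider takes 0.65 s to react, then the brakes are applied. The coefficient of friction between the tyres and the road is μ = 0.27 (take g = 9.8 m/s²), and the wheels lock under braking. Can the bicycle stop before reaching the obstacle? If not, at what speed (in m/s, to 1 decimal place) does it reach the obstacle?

No — it strikes the obstacle at 6.0 m/s

17 mph × 0.44704 = 7.5997 m/s.
a = μg = 0.27 × 9.8 = 2.646 m/s².
Reaction distance = 7.5997 × 0.65 = 4.940 m.
Braking distance needed to stop: v²/(2a) = 57.755 / 5.292 = 10.914 m, so total needed = 4.940 + 10.914 = 15.854 m > 9 m — it cannot stop.
Distance remaining when braking begins: 9 − 4.940 = 4.060 m.
v² = v₀² − 2a·d = 57.755 − 2 × 2.646 × 4.060 = 36.269 m²/s².
v = √36.269 = 6.022 m/s.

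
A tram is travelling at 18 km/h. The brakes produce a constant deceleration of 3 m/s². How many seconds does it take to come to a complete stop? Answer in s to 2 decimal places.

18 km/h ÷ 3.6 = 5.0000 m/s.
Braking time = v/a = 5.0000 / 3.000 = 1.667 s.

Braking time ≈ 1.67 s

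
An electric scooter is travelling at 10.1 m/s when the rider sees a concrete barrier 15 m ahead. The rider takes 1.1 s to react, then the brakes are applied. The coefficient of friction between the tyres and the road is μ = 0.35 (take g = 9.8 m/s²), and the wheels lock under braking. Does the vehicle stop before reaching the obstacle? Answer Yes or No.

a = μg = 0.35 × 9.8 = 3.430 m/s².
Reaction distance = 10.1000 × 1.1 = 11.110 m.
Braking distance = v²/(2a) = 102.010 / 6.860 = 14.870 m.
Total stopping distance = 11.110 + 14.870 = 25.980 m, vs 15 m available — it cannot stop in time and overshoots by 25.980 − 15 = 10.980 m.

No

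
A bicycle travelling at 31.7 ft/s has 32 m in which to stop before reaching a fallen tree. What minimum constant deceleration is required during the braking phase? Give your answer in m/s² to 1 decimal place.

31.7 ft/s × 0.3048 = 9.6622 m/s.
v² = 2a·d ⇒ a = v²/(2d) = 9.6622² / (2 × 32.000) = 93.358 / 64.000 = 1.4587 m/s².

Required deceleration ≈ 1.5 m/s²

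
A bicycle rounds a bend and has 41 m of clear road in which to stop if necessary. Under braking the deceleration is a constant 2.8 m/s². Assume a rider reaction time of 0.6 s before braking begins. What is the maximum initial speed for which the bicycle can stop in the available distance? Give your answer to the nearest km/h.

Stopping distance: v·t_r + v²/(2a) = 41 with t_r = 0.6 s and a = 2.800 m/s².
So v² + 3.360 v − 229.60 = 0.
Positive root: v = −a·t_r + √((a·t_r)² + 2a·d) = −1.680 + √(2.822 + 229.60) = 13.5654 m/s.
13.5654 m/s × 3.6 = 48.835 km/h.

Maximum speed ≈ 49 km/h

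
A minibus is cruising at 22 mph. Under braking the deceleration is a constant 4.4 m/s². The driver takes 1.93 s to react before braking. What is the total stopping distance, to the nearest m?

22 mph × 0.44704 = 9.8349 m/s.
Reaction distance = v·t_r = 9.8349 × 1.93 = 18.981 m.
Braking distance = v²/(2a) = 9.8349² / (2 × 4.400) = 96.725 / 8.800 = 10.991 m.
Total = 18.981 + 10.991 = 29.972 m.

Total stopping distance ≈ 30 m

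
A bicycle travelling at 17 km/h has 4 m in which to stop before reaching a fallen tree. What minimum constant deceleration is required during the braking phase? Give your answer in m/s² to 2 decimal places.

Required deceleration ≈ 2.79 m/s²

17 km/h ÷ 3.6 = 4.7222 m/s.
v² = 2a·d ⇒ a = v²/(2d) = 4.7222² / (2 × 4.000) = 22.299 / 8.000 = 2.7874 m/s².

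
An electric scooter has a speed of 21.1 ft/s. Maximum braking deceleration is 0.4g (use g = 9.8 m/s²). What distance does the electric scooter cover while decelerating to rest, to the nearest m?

21.1 ft/s × 0.3048 = 6.4313 m/s.
a = 0.4 × 9.8 = 3.920 m/s².
Braking distance = v²/(2a) = 6.4313² / (2 × 3.920) = 41.362 / 7.840 = 5.276 m.

Braking distance ≈ 5 m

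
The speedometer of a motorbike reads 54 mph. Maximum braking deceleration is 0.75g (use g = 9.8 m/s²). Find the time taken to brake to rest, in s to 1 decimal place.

54 mph × 0.44704 = 24.1402 m/s.
a = 0.75 × 9.8 = 7.350 m/s².
Braking time = v/a = 24.1402 / 7.350 = 3.284 s.

Braking time ≈ 3.3 s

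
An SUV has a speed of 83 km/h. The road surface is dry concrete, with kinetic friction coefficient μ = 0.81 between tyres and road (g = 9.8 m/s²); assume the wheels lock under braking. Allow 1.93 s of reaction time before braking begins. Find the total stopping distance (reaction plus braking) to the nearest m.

Total stopping distance ≈ 78 m

83 km/h ÷ 3.6 = 23.0556 m/s.
a = μg = 0.81 × 9.8 = 7.938 m/s².
Reaction distance = v·t_r = 23.0556 × 1.93 = 44.497 m.
Braking distance = v²/(2a) = 23.0556² / (2 × 7.938) = 531.561 / 15.876 = 33.482 m.
Total = 44.497 + 33.482 = 77.979 m.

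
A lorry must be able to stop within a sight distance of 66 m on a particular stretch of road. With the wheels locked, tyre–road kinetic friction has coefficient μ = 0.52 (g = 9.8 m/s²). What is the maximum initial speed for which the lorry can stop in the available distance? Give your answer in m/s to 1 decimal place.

Maximum speed ≈ 25.9 m/s

a = μg = 0.52 × 9.8 = 5.096 m/s².
v²/(2a) = d ⇒ v = √(2 × 5.096 × 66) = √672.67 = 25.9359 m/s.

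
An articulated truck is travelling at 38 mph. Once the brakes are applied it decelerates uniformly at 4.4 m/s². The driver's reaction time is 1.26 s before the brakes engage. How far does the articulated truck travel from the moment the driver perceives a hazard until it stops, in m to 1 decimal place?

38 mph × 0.44704 = 16.9875 m/s.
Reaction distance = v·t_r = 16.9875 × 1.26 = 21.404 m.
Braking distance = v²/(2a) = 16.9875² / (2 × 4.400) = 288.575 / 8.800 = 32.793 m.
Total = 21.404 + 32.793 = 54.197 m.

Total stopping distance ≈ 54.2 m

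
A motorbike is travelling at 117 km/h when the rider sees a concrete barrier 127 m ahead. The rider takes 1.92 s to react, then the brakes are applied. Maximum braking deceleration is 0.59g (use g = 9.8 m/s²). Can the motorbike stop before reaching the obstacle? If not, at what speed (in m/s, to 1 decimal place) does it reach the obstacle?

No — it strikes the obstacle at 17.6 m/s

117 km/h ÷ 3.6 = 32.5000 m/s.
a = 0.59 × 9.8 = 5.782 m/s².
Reaction distance = 32.5000 × 1.92 = 62.400 m.
Braking distance needed to stop: v²/(2a) = 1056.250 / 11.564 = 91.340 m, so total needed = 62.400 + 91.340 = 153.740 m > 127 m — it cannot stop.
Distance remaining when braking begins: 127 − 62.400 = 64.600 m.
v² = v₀² − 2a·d = 1056.250 − 2 × 5.782 × 64.600 = 309.216 m²/s².
v = √309.216 = 17.585 m/s.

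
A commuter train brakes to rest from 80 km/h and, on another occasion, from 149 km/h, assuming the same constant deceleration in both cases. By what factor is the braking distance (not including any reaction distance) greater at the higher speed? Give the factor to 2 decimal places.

Factor ≈ 3.47

Braking distance d = v²/(2a), so with a fixed, d ∝ v².
Factor = (149/80)² = 1.8625² = 3.4689.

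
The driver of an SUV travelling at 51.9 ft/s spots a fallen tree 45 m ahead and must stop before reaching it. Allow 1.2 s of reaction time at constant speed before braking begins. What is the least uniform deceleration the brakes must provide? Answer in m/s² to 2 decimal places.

Required deceleration ≈ 4.81 m/s²

51.9 ft/s × 0.3048 = 15.8191 m/s.
Distance covered during reaction = 15.8191 × 1.2 = 18.983 m.
Distance available for braking: 45 − 18.983 = 26.017 m.
v² = 2a·d ⇒ a = v²/(2d) = 15.8191² / (2 × 26.017) = 250.244 / 52.034 = 4.8092 m/s².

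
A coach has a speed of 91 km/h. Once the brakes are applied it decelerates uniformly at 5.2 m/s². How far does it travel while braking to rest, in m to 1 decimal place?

Braking distance ≈ 61.4 m

91 km/h ÷ 3.6 = 25.2778 m/s.
Braking distance = v²/(2a) = 25.2778² / (2 × 5.200) = 638.967 / 10.400 = 61.439 m.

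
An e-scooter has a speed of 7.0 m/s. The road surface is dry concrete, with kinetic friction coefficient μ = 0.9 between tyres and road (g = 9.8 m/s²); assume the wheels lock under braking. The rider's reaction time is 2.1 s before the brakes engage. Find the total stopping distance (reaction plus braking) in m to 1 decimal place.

Total stopping distance ≈ 17.5 m

a = μg = 0.9 × 9.8 = 8.820 m/s².
Reaction distance = v·t_r = 7.0000 × 2.1 = 14.700 m.
Braking distance = v²/(2a) = 7.0000² / (2 × 8.820) = 49.000 / 17.640 = 2.778 m.
Total = 14.700 + 2.778 = 17.478 m.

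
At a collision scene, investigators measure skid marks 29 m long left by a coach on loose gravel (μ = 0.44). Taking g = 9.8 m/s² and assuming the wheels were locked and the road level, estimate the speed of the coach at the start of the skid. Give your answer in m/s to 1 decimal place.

Initial speed ≈ 15.8 m/s

Deceleration a = μg = 0.44 × 9.8 = 4.312 m/s².
v = √(2a·d) = √(2 × 4.312 × 29) = √250.096 = 15.8144 m/s.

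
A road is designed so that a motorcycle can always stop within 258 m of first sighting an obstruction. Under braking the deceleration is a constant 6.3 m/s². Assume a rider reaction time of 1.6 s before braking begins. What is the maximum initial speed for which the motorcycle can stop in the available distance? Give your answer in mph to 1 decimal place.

Maximum speed ≈ 107.0 mph

Stopping distance: v·t_r + v²/(2a) = 258 with t_r = 1.6 s and a = 6.300 m/s².
So v² + 20.160 v − 3250.80 = 0.
Positive root: v = −a·t_r + √((a·t_r)² + 2a·d) = −10.080 + √(101.606 + 3250.80) = 47.8200 m/s.
47.8200 m/s ÷ 0.44704 = 106.970 mph.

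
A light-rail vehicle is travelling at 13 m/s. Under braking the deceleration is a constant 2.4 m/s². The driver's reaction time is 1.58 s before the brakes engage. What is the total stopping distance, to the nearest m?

Reaction distance = v·t_r = 13.0000 × 1.58 = 20.540 m.
Braking distance = v²/(2a) = 13.0000² / (2 × 2.400) = 169.000 / 4.800 = 35.208 m.
Total = 20.540 + 35.208 = 55.748 m.

Total stopping distance ≈ 56 m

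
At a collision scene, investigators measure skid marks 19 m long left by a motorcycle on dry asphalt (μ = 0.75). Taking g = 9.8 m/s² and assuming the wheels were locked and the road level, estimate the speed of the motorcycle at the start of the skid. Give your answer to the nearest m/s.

Initial speed ≈ 17 m/s

Deceleration a = μg = 0.75 × 9.8 = 7.350 m/s².
v = √(2a·d) = √(2 × 7.350 × 19) = √279.300 = 16.7123 m/s.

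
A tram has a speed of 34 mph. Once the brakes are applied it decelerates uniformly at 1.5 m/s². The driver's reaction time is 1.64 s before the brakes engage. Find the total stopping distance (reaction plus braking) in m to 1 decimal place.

Total stopping distance ≈ 101.9 m

34 mph × 0.44704 = 15.1994 m/s.
Reaction distance = v·t_r = 15.1994 × 1.64 = 24.927 m.
Braking distance = v²/(2a) = 15.1994² / (2 × 1.500) = 231.022 / 3.000 = 77.007 m.
Total = 24.927 + 77.007 = 101.934 m.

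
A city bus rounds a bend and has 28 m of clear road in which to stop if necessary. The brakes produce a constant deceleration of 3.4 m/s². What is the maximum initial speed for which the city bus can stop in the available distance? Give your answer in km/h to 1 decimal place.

Maximum speed ≈ 49.7 km/h

v²/(2a) = d ⇒ v = √(2 × 3.400 × 28) = √190.40 = 13.7986 m/s.
13.7986 m/s × 3.6 = 49.675 km/h.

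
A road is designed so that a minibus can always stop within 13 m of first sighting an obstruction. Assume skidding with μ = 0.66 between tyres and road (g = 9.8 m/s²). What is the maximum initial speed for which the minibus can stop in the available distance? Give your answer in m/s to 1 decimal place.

Maximum speed ≈ 13.0 m/s

a = μg = 0.66 × 9.8 = 6.468 m/s².
v²/(2a) = d ⇒ v = √(2 × 6.468 × 13) = √168.17 = 12.9680 m/s.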